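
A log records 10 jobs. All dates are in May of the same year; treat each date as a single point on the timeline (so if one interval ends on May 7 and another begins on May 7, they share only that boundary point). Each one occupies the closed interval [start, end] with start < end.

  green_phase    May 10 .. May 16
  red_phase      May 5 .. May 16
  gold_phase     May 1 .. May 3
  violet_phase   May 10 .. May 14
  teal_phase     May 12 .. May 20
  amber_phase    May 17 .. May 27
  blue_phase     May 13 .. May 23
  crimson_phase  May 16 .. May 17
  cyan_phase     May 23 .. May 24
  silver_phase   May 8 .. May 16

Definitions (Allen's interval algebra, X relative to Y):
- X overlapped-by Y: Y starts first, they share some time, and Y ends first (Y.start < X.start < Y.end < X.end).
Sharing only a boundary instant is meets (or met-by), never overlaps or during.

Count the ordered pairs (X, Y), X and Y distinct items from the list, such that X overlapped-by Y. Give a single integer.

11

Checking all 90 ordered pairs for relation 'overlapped-by'; matching pairs in alphabetical order:
(amber_phase, blue_phase): amber_phase overlapped-by blue_phase ✓
(amber_phase, teal_phase): amber_phase overlapped-by teal_phase ✓
(blue_phase, green_phase): blue_phase overlapped-by green_phase ✓
(blue_phase, red_phase): blue_phase overlapped-by red_phase ✓
(blue_phase, silver_phase): blue_phase overlapped-by silver_phase ✓
(blue_phase, teal_phase): blue_phase overlapped-by teal_phase ✓
(blue_phase, violet_phase): blue_phase overlapped-by violet_phase ✓
(teal_phase, green_phase): teal_phase overlapped-by green_phase ✓
(teal_phase, red_phase): teal_phase overlapped-by red_phase ✓
(teal_phase, silver_phase): teal_phase overlapped-by silver_phase ✓
(teal_phase, violet_phase): teal_phase overlapped-by violet_phase ✓
Count: 11.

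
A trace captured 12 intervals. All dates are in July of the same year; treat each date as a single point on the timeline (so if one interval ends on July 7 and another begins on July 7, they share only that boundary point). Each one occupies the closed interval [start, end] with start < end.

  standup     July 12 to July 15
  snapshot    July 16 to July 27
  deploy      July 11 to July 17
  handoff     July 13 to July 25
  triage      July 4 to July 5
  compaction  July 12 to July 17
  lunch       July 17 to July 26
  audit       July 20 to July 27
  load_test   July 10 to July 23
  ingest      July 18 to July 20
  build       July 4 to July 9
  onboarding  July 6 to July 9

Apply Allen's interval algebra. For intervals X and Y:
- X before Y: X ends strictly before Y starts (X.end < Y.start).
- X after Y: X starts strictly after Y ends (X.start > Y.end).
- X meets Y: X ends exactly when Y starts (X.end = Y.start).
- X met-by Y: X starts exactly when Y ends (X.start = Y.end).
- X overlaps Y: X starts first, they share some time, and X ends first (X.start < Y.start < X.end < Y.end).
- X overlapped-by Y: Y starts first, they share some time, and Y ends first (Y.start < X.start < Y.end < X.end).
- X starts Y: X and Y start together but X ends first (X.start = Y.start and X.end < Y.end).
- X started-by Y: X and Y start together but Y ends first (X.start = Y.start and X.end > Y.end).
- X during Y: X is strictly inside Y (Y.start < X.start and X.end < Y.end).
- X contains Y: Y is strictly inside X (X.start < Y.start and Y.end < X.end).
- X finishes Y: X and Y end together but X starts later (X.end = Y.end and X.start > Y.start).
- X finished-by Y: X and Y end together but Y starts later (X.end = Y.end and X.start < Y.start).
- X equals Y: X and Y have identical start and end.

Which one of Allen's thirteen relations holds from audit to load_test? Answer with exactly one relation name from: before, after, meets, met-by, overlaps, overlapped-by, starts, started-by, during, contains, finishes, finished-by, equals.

overlapped-by

audit = [July 20, July 27]; load_test = [July 10, July 23].
Compare endpoints: audit.start > load_test.start, audit.start < load_test.end, audit.end > load_test.start, audit.end > load_test.end.
That pattern is 'overlapped-by'.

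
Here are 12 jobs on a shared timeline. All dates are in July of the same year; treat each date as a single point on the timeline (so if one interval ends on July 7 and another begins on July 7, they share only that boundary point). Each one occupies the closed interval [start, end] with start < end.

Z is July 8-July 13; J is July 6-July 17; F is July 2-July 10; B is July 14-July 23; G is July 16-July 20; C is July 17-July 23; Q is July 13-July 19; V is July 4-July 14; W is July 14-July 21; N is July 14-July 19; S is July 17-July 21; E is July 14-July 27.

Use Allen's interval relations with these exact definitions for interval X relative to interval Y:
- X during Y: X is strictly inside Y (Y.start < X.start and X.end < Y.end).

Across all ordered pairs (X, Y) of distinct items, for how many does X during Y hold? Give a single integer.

8

Checking all 132 ordered pairs for relation 'during'; matching pairs in alphabetical order:
(C, E): C during E ✓
(G, B): G during B ✓
(G, E): G during E ✓
(G, W): G during W ✓
(S, B): S during B ✓
(S, E): S during E ✓
(Z, J): Z during J ✓
(Z, V): Z during V ✓
Count: 8.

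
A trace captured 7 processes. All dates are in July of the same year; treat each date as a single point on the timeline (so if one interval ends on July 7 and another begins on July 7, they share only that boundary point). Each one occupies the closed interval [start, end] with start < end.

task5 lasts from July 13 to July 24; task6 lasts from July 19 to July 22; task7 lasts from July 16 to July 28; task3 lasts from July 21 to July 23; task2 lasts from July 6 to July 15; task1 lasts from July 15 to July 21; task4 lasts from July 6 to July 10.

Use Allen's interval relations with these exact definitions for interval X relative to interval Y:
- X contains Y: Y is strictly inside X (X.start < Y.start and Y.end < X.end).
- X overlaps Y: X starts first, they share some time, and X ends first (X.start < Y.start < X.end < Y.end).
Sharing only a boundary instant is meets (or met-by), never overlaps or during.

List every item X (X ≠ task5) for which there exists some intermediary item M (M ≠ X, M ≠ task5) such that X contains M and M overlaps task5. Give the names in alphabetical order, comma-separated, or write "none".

none

Target task5 = [July 13, July 24].
Intermediaries M with M overlaps task5: task2.
Via task2 — items with X contains task2: none.
Union: none.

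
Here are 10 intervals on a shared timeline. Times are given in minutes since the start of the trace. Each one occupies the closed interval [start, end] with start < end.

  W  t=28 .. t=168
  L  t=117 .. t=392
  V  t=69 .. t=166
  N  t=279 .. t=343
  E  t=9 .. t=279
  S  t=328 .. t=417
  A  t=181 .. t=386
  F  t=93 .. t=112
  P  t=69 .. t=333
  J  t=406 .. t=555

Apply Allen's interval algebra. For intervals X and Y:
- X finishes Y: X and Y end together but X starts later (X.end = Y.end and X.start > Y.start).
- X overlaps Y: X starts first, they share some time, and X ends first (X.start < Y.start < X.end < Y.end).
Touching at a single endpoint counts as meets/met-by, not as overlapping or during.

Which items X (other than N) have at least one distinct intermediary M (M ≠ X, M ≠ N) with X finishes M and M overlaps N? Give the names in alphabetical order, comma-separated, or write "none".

none

Target N = [t=279, t=343].
Intermediaries M with M overlaps N: P.
Via P — items with X finishes P: none.
Union: none.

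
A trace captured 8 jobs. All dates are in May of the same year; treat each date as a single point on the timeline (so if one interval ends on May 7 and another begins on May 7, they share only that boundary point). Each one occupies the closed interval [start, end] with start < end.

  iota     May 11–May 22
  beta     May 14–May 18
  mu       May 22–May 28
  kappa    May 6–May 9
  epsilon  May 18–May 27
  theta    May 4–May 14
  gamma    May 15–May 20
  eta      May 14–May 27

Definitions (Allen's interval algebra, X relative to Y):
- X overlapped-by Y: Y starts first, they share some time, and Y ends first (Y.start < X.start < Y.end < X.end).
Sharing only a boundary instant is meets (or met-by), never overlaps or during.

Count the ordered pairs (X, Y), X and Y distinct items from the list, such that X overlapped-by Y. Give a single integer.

7

Checking all 56 ordered pairs for relation 'overlapped-by'; matching pairs in alphabetical order:
(epsilon, gamma): epsilon overlapped-by gamma ✓
(epsilon, iota): epsilon overlapped-by iota ✓
(eta, iota): eta overlapped-by iota ✓
(gamma, beta): gamma overlapped-by beta ✓
(iota, theta): iota overlapped-by theta ✓
(mu, epsilon): mu overlapped-by epsilon ✓
(mu, eta): mu overlapped-by eta ✓
Count: 7.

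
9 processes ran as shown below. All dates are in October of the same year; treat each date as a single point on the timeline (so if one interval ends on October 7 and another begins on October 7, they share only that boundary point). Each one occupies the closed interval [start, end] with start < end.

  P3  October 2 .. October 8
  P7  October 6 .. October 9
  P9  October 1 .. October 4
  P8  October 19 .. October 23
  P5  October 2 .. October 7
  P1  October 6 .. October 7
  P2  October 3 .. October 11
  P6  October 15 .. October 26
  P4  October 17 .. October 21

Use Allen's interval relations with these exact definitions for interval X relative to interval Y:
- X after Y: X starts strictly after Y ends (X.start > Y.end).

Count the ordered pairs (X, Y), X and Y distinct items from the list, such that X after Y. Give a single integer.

20

Checking all 72 ordered pairs for relation 'after'; matching pairs in alphabetical order:
(P1, P9): P1 after P9 ✓
(P4, P1): P4 after P1 ✓
(P4, P2): P4 after P2 ✓
(P4, P3): P4 after P3 ✓
(P4, P5): P4 after P5 ✓
(P4, P7): P4 after P7 ✓
(P4, P9): P4 after P9 ✓
(P6, P1): P6 after P1 ✓
(P6, P2): P6 after P2 ✓
(P6, P3): P6 after P3 ✓
(P6, P5): P6 after P5 ✓
(P6, P7): P6 after P7 ✓
(P6, P9): P6 after P9 ✓
(P7, P9): P7 after P9 ✓
(P8, P1): P8 after P1 ✓
(P8, P2): P8 after P2 ✓
(P8, P3): P8 after P3 ✓
(P8, P5): P8 after P5 ✓
(P8, P7): P8 after P7 ✓
(P8, P9): P8 after P9 ✓
Count: 20.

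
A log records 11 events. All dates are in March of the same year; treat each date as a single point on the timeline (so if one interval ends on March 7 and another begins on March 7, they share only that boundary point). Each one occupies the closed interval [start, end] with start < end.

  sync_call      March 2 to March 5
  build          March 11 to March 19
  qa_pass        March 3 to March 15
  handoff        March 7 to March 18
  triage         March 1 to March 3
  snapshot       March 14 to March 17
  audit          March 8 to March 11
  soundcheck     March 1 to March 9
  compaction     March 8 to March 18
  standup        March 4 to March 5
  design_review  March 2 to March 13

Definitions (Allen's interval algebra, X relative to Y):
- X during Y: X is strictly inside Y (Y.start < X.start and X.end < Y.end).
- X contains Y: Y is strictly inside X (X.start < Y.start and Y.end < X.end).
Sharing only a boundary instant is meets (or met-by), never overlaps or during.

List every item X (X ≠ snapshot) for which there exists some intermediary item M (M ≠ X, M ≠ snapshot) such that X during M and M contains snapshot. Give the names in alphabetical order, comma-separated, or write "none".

audit

Target snapshot = [March 14, March 17].
Intermediaries M with M contains snapshot: build, compaction, handoff.
Via build — items with X during build: none.
Via compaction — items with X during compaction: none.
Via handoff — items with X during handoff: audit.
Union: audit.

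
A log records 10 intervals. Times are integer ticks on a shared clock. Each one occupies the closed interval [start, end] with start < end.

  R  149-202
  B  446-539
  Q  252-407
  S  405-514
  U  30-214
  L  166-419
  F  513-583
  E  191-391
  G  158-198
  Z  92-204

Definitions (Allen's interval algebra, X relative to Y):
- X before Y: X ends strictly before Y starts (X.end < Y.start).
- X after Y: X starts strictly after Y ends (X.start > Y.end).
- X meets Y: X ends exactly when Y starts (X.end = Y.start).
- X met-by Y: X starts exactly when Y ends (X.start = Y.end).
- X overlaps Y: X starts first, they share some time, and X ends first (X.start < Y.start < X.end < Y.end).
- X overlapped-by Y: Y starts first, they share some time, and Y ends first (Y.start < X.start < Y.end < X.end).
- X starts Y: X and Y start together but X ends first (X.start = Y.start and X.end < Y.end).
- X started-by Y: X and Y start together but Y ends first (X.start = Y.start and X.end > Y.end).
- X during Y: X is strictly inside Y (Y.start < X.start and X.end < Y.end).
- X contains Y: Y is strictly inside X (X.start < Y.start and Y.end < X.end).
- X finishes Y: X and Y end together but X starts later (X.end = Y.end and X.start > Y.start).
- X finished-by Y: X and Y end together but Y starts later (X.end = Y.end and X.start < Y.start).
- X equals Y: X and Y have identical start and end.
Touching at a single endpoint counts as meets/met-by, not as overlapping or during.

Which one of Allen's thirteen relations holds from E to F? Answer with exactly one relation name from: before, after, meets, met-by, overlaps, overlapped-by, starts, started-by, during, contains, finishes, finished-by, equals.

E = [191, 391]; F = [513, 583].
Compare endpoints: E.start < F.start, E.start < F.end, E.end < F.start, E.end < F.end.
That pattern is 'before'.

before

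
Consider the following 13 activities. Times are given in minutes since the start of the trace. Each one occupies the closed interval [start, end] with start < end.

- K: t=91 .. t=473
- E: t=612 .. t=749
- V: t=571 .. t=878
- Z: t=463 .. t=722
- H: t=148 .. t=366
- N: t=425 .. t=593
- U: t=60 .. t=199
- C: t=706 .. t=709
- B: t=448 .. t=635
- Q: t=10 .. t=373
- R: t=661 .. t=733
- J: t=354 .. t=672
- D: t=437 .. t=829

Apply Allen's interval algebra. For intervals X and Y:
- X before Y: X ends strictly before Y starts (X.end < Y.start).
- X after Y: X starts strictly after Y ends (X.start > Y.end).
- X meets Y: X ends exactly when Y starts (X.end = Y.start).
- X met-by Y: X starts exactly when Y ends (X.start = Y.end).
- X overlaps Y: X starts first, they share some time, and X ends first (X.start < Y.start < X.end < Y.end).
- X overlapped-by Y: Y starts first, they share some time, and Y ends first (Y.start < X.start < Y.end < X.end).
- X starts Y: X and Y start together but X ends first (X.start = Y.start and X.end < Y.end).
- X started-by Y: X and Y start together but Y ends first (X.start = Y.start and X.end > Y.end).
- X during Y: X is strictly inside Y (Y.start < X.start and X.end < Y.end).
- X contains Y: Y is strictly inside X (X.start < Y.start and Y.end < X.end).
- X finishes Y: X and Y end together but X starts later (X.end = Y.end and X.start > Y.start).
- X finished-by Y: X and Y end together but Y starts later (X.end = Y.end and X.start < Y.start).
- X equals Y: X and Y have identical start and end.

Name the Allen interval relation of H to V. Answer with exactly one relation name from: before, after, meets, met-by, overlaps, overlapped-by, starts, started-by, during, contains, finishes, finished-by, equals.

H = [t=148, t=366]; V = [t=571, t=878].
Compare endpoints: H.start < V.start, H.start < V.end, H.end < V.start, H.end < V.end.
That pattern is 'before'.

before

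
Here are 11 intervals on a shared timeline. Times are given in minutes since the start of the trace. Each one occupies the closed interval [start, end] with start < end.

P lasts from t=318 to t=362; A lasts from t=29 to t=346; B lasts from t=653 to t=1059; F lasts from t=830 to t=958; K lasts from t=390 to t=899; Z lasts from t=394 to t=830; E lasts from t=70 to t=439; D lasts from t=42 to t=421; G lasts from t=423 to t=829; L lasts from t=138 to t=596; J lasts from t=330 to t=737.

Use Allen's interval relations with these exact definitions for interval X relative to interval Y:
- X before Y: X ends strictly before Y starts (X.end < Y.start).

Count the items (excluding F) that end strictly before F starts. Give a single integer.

Target F = [t=830, t=958].
A [t=29, t=346] → before → counts.
B [t=653, t=1059] → contains → no.
D [t=42, t=421] → before → counts.
E [t=70, t=439] → before → counts.
G [t=423, t=829] → before → counts.
J [t=330, t=737] → before → counts.
K [t=390, t=899] → overlaps → no.
L [t=138, t=596] → before → counts.
P [t=318, t=362] → before → counts.
Z [t=394, t=830] → meets → no.
Total: 7.

7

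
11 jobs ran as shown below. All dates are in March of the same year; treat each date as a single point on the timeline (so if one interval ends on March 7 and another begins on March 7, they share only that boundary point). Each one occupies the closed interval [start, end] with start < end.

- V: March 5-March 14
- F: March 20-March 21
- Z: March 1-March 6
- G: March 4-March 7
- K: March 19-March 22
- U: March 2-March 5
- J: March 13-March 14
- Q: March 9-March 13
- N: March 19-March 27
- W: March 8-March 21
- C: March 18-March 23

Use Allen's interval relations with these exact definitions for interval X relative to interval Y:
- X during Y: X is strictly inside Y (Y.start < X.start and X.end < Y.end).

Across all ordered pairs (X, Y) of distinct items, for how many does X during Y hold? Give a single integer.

8

Checking all 110 ordered pairs for relation 'during'; matching pairs in alphabetical order:
(F, C): F during C ✓
(F, K): F during K ✓
(F, N): F during N ✓
(J, W): J during W ✓
(K, C): K during C ✓
(Q, V): Q during V ✓
(Q, W): Q during W ✓
(U, Z): U during Z ✓
Count: 8.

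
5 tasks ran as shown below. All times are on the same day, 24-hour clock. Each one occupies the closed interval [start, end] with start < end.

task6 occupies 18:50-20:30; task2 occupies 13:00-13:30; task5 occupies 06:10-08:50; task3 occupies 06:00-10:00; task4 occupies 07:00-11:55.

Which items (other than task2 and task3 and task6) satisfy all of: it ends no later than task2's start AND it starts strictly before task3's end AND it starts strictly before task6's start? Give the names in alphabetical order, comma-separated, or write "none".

Conditions: its end is no later than task2's start (X.end <= 13:00) AND its start is strictly before task3's end (X.start < 10:00) AND its start is strictly before task6's start (X.start < 18:50).
task4: end 11:55 <= 13:00? ✓; start 07:00 < 10:00? ✓; start 07:00 < 18:50? ✓ → yes.
task5: end 08:50 <= 13:00? ✓; start 06:10 < 10:00? ✓; start 06:10 < 18:50? ✓ → yes.
Result: task4, task5.

task4, task5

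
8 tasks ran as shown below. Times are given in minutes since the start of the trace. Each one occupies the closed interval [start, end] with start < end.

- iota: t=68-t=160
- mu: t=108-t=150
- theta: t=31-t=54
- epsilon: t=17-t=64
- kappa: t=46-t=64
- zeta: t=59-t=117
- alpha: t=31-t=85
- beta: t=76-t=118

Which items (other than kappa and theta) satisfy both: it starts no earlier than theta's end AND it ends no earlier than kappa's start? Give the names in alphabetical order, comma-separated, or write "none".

beta, iota, mu, zeta

Conditions: its start is no earlier than theta's end (X.start >= t=54) AND its end is no earlier than kappa's start (X.end >= t=46).
alpha: start t=31 >= t=54? ✗; end t=85 >= t=46? ✓ → no.
beta: start t=76 >= t=54? ✓; end t=118 >= t=46? ✓ → yes.
epsilon: start t=17 >= t=54? ✗; end t=64 >= t=46? ✓ → no.
iota: start t=68 >= t=54? ✓; end t=160 >= t=46? ✓ → yes.
mu: start t=108 >= t=54? ✓; end t=150 >= t=46? ✓ → yes.
zeta: start t=59 >= t=54? ✓; end t=117 >= t=46? ✓ → yes.
Result: beta, iota, mu, zeta.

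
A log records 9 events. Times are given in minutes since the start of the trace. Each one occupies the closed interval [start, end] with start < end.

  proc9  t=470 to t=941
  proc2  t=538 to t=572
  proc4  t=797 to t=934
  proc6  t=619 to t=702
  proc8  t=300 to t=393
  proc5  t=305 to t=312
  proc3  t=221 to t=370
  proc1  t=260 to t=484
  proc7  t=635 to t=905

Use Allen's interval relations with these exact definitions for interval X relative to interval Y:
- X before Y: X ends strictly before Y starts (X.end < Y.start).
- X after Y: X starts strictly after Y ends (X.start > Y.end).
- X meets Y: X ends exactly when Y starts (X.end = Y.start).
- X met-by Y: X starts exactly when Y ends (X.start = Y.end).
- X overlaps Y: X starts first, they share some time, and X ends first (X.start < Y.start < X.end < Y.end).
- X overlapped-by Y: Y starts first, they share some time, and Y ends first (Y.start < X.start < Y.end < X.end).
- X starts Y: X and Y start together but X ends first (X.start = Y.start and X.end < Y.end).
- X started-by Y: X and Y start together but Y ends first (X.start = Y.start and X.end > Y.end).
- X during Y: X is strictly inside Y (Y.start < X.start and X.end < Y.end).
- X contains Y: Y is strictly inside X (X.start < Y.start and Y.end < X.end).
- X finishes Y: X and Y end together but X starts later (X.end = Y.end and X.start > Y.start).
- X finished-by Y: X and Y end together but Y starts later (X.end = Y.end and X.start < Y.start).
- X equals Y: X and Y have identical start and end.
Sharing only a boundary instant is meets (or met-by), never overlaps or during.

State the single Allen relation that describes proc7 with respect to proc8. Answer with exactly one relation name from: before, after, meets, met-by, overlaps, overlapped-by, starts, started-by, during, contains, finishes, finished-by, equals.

proc7 = [t=635, t=905]; proc8 = [t=300, t=393].
Compare endpoints: proc7.start > proc8.start, proc7.start > proc8.end, proc7.end > proc8.start, proc7.end > proc8.end.
That pattern is 'after'.

after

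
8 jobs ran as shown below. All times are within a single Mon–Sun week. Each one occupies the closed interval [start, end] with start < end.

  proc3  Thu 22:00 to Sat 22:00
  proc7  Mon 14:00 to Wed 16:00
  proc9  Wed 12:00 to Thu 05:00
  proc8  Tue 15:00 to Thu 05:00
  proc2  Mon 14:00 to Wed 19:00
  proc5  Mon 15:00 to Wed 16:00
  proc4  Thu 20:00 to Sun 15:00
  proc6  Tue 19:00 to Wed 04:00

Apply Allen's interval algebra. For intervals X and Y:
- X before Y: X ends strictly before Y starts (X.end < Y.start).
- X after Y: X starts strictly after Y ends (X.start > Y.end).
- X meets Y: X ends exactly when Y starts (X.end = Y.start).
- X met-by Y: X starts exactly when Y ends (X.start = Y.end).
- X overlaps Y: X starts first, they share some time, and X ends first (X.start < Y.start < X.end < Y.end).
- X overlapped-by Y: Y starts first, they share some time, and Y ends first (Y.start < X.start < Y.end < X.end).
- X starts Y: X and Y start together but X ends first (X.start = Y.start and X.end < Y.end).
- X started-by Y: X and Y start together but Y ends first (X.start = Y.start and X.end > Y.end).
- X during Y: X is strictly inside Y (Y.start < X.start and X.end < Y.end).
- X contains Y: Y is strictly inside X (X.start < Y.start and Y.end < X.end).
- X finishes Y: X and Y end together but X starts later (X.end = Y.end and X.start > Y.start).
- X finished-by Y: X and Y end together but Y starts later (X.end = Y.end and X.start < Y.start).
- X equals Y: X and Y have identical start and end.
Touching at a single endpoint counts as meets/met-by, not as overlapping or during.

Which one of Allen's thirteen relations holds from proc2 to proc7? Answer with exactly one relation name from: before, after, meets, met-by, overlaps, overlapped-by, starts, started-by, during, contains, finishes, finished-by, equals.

proc2 = [Mon 14:00, Wed 19:00]; proc7 = [Mon 14:00, Wed 16:00].
Compare endpoints: proc2.start = proc7.start, proc2.start < proc7.end, proc2.end > proc7.start, proc2.end > proc7.end.
That pattern is 'started-by'.

started-by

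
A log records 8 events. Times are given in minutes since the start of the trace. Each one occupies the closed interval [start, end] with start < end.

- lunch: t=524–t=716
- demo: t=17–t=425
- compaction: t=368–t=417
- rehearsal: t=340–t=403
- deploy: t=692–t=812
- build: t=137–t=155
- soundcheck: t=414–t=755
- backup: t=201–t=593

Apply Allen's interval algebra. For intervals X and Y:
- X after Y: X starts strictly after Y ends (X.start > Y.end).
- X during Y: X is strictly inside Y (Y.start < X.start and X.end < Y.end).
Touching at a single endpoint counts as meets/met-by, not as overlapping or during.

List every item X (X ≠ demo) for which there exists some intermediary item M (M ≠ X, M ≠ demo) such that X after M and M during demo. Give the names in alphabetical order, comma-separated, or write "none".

backup, compaction, deploy, lunch, rehearsal, soundcheck

Target demo = [t=17, t=425].
Intermediaries M with M during demo: build, compaction, rehearsal.
Via build — items with X after build: backup, compaction, deploy, lunch, rehearsal, soundcheck.
Via compaction — items with X after compaction: deploy, lunch.
Via rehearsal — items with X after rehearsal: deploy, lunch, soundcheck.
Union: backup, compaction, deploy, lunch, rehearsal, soundcheck.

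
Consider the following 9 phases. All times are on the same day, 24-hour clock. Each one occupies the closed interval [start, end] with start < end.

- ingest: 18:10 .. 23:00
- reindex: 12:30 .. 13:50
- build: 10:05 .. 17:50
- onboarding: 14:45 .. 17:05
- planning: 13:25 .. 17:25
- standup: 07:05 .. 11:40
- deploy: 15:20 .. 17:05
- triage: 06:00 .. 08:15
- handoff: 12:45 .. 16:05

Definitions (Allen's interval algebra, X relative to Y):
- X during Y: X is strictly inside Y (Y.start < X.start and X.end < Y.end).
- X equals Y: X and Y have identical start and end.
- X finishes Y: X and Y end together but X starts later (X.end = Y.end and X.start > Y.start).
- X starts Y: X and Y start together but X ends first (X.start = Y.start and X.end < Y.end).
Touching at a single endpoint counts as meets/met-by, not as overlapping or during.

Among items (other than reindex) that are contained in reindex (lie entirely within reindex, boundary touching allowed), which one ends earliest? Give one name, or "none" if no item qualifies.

Target reindex = [12:30, 13:50].
build [10:05, 17:50] → contains → excluded.
deploy [15:20, 17:05] → after → excluded.
handoff [12:45, 16:05] → overlapped-by → excluded.
ingest [18:10, 23:00] → after → excluded.
onboarding [14:45, 17:05] → after → excluded.
planning [13:25, 17:25] → overlapped-by → excluded.
standup [07:05, 11:40] → before → excluded.
triage [06:00, 08:15] → before → excluded.
No candidates → none.

none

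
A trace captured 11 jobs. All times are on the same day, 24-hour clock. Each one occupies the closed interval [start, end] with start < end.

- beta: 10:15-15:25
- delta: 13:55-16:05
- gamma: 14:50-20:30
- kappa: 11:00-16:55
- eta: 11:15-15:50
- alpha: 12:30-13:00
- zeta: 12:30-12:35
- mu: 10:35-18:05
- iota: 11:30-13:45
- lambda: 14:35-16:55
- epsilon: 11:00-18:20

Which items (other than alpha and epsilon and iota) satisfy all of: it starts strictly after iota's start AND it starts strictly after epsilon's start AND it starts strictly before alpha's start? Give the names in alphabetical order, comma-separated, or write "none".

none

Conditions: its start is strictly after iota's start (X.start > 11:30) AND its start is strictly after epsilon's start (X.start > 11:00) AND its start is strictly before alpha's start (X.start < 12:30).
beta: start 10:15 > 11:30? ✗; start 10:15 > 11:00? ✗; start 10:15 < 12:30? ✓ → no.
delta: start 13:55 > 11:30? ✓; start 13:55 > 11:00? ✓; start 13:55 < 12:30? ✗ → no.
eta: start 11:15 > 11:30? ✗; start 11:15 > 11:00? ✓; start 11:15 < 12:30? ✓ → no.
gamma: start 14:50 > 11:30? ✓; start 14:50 > 11:00? ✓; start 14:50 < 12:30? ✗ → no.
kappa: start 11:00 > 11:30? ✗; start 11:00 > 11:00? ✗; start 11:00 < 12:30? ✓ → no.
lambda: start 14:35 > 11:30? ✓; start 14:35 > 11:00? ✓; start 14:35 < 12:30? ✗ → no.
mu: start 10:35 > 11:30? ✗; start 10:35 > 11:00? ✗; start 10:35 < 12:30? ✓ → no.
zeta: start 12:30 > 11:30? ✓; start 12:30 > 11:00? ✓; start 12:30 < 12:30? ✗ → no.
Result: none.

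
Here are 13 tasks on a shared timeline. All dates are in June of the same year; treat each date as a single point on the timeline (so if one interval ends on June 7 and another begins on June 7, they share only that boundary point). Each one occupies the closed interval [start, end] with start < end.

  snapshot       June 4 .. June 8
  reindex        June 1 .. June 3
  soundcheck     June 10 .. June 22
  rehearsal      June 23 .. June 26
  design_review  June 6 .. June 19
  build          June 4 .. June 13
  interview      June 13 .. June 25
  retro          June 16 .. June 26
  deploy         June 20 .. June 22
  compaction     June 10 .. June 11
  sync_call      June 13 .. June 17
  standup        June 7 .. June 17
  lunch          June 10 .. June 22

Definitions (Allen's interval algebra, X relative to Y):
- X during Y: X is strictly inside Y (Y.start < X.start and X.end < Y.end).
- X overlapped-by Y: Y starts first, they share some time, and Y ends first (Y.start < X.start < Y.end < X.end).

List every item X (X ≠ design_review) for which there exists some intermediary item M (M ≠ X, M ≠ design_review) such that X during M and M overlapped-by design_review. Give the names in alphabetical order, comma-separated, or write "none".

Target design_review = [June 6, June 19].
Intermediaries M with M overlapped-by design_review: interview, lunch, retro, soundcheck.
Via interview — items with X during interview: deploy.
Via lunch — items with X during lunch: sync_call.
Via retro — items with X during retro: deploy.
Via soundcheck — items with X during soundcheck: sync_call.
Union: deploy, sync_call.

deploy, sync_call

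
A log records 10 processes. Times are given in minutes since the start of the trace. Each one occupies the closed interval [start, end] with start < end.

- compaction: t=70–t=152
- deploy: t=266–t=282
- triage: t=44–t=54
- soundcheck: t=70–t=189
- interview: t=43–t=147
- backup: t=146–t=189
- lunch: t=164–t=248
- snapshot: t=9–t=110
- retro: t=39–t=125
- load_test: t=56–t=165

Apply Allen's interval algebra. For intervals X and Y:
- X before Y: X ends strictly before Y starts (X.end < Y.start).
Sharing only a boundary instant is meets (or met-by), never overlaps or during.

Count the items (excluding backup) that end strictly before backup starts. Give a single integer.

3

Target backup = [t=146, t=189].
compaction [t=70, t=152] → overlaps → no.
deploy [t=266, t=282] → after → no.
interview [t=43, t=147] → overlaps → no.
load_test [t=56, t=165] → overlaps → no.
lunch [t=164, t=248] → overlapped-by → no.
retro [t=39, t=125] → before → counts.
snapshot [t=9, t=110] → before → counts.
soundcheck [t=70, t=189] → finished-by → no.
triage [t=44, t=54] → before → counts.
Total: 3.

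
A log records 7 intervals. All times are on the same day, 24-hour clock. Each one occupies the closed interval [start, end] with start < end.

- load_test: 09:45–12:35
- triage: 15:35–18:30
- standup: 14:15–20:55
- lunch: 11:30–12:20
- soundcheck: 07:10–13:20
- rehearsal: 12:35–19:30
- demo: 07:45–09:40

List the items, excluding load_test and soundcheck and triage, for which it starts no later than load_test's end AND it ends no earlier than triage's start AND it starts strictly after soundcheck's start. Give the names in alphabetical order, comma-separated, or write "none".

Conditions: its start is no later than load_test's end (X.start <= 12:35) AND its end is no earlier than triage's start (X.end >= 15:35) AND its start is strictly after soundcheck's start (X.start > 07:10).
demo: start 07:45 <= 12:35? ✓; end 09:40 >= 15:35? ✗; start 07:45 > 07:10? ✓ → no.
lunch: start 11:30 <= 12:35? ✓; end 12:20 >= 15:35? ✗; start 11:30 > 07:10? ✓ → no.
rehearsal: start 12:35 <= 12:35? ✓; end 19:30 >= 15:35? ✓; start 12:35 > 07:10? ✓ → yes.
standup: start 14:15 <= 12:35? ✗; end 20:55 >= 15:35? ✓; start 14:15 > 07:10? ✓ → no.
Result: rehearsal.

rehearsal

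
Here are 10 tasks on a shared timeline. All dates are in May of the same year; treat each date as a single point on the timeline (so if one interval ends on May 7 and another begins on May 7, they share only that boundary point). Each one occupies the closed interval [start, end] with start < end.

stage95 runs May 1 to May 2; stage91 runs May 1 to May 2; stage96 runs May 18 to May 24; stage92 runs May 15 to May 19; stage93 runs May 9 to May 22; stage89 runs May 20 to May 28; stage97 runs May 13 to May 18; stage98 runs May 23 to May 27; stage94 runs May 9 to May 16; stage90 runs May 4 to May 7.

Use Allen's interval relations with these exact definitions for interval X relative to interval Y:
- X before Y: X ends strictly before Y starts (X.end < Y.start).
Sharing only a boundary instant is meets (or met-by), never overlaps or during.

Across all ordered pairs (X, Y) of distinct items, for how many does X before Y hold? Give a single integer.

31

Checking all 90 ordered pairs for relation 'before'; matching pairs in alphabetical order:
(stage90, stage89): stage90 before stage89 ✓
(stage90, stage92): stage90 before stage92 ✓
(stage90, stage93): stage90 before stage93 ✓
(stage90, stage94): stage90 before stage94 ✓
(stage90, stage96): stage90 before stage96 ✓
(stage90, stage97): stage90 before stage97 ✓
(stage90, stage98): stage90 before stage98 ✓
(stage91, stage89): stage91 before stage89 ✓
(stage91, stage90): stage91 before stage90 ✓
(stage91, stage92): stage91 before stage92 ✓
(stage91, stage93): stage91 before stage93 ✓
(stage91, stage94): stage91 before stage94 ✓
(stage91, stage96): stage91 before stage96 ✓
(stage91, stage97): stage91 before stage97 ✓
(stage91, stage98): stage91 before stage98 ✓
(stage92, stage89): stage92 before stage89 ✓
(stage92, stage98): stage92 before stage98 ✓
(stage93, stage98): stage93 before stage98 ✓
(stage94, stage89): stage94 before stage89 ✓
(stage94, stage96): stage94 before stage96 ✓
(stage94, stage98): stage94 before stage98 ✓
(stage95, stage89): stage95 before stage89 ✓
(stage95, stage90): stage95 before stage90 ✓
(stage95, stage92): stage95 before stage92 ✓
... plus 7 further pairs not listed.
Count: 31.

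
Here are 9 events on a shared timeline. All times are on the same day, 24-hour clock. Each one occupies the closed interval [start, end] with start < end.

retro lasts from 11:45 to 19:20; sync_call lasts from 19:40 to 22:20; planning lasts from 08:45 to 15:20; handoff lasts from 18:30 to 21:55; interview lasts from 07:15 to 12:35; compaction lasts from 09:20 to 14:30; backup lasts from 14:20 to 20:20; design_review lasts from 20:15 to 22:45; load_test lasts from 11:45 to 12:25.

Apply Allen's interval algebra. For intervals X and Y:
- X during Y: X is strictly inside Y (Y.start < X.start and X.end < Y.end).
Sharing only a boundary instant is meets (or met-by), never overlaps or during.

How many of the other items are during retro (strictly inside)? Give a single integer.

Target retro = [11:45, 19:20].
backup [14:20, 20:20] → overlapped-by → no.
compaction [09:20, 14:30] → overlaps → no.
design_review [20:15, 22:45] → after → no.
handoff [18:30, 21:55] → overlapped-by → no.
interview [07:15, 12:35] → overlaps → no.
load_test [11:45, 12:25] → starts → no.
planning [08:45, 15:20] → overlaps → no.
sync_call [19:40, 22:20] → after → no.
Total: 0.

0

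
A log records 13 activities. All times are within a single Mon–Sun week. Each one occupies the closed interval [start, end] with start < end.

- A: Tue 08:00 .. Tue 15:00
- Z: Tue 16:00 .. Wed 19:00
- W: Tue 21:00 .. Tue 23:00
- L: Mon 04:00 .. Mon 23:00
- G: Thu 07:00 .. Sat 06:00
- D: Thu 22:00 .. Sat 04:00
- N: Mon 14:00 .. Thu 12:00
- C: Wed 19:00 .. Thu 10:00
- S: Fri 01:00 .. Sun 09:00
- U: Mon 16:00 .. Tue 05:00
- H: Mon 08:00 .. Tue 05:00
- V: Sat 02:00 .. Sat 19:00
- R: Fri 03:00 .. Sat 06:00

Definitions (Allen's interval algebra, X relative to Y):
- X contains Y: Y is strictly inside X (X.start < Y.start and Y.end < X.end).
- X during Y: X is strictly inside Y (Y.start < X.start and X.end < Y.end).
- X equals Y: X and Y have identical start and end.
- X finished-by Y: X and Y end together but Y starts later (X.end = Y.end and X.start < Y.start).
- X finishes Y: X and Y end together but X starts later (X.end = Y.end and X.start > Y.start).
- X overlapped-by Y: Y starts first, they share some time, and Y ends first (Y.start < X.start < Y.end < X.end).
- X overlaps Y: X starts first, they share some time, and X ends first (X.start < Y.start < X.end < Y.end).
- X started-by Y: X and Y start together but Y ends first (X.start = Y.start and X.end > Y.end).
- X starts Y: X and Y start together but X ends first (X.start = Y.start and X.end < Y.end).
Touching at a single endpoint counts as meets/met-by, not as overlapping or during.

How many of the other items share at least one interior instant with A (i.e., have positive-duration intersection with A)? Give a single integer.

1

Target A = [Tue 08:00, Tue 15:00].
C [Wed 19:00, Thu 10:00] → after → no.
D [Thu 22:00, Sat 04:00] → after → no.
G [Thu 07:00, Sat 06:00] → after → no.
H [Mon 08:00, Tue 05:00] → before → no.
L [Mon 04:00, Mon 23:00] → before → no.
N [Mon 14:00, Thu 12:00] → contains → counts.
R [Fri 03:00, Sat 06:00] → after → no.
S [Fri 01:00, Sun 09:00] → after → no.
U [Mon 16:00, Tue 05:00] → before → no.
V [Sat 02:00, Sat 19:00] → after → no.
W [Tue 21:00, Tue 23:00] → after → no.
Z [Tue 16:00, Wed 19:00] → after → no.
Total: 1.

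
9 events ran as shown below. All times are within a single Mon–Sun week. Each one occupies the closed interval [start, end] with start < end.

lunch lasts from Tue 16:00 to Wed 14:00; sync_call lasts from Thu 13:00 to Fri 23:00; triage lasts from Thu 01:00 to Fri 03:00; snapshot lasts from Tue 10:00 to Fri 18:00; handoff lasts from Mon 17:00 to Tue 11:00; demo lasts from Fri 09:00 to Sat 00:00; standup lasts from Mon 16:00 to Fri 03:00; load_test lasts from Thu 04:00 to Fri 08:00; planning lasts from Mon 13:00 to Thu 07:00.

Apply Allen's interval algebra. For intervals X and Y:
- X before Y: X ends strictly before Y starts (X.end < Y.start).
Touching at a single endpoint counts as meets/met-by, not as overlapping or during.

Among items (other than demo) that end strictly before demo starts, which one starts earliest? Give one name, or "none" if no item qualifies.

planning

Target demo = [Fri 09:00, Sat 00:00].
handoff [Mon 17:00, Tue 11:00] → before → candidate.
load_test [Thu 04:00, Fri 08:00] → before → candidate.
lunch [Tue 16:00, Wed 14:00] → before → candidate.
planning [Mon 13:00, Thu 07:00] → before → candidate.
snapshot [Tue 10:00, Fri 18:00] → overlaps → excluded.
standup [Mon 16:00, Fri 03:00] → before → candidate.
sync_call [Thu 13:00, Fri 23:00] → overlaps → excluded.
triage [Thu 01:00, Fri 03:00] → before → candidate.
Among candidates, earliest start is Mon 13:00 → planning.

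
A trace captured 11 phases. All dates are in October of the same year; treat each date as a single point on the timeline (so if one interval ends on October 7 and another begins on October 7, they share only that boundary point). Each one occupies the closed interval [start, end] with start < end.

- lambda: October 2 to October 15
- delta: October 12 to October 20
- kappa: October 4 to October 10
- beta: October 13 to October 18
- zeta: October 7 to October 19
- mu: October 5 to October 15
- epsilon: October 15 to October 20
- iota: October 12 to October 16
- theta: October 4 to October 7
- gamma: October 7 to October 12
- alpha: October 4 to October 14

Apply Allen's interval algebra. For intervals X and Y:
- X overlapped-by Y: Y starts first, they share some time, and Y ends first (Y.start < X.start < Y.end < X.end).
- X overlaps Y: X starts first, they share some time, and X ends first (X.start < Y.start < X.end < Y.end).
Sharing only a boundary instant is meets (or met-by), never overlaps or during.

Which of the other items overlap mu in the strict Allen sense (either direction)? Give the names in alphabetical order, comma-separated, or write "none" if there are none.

Target mu = [October 5, October 15].
alpha [October 4, October 14] → overlaps → yes.
beta [October 13, October 18] → overlapped-by → yes.
delta [October 12, October 20] → overlapped-by → yes.
epsilon [October 15, October 20] → met-by → no.
gamma [October 7, October 12] → during → no.
iota [October 12, October 16] → overlapped-by → yes.
kappa [October 4, October 10] → overlaps → yes.
lambda [October 2, October 15] → finished-by → no.
theta [October 4, October 7] → overlaps → yes.
zeta [October 7, October 19] → overlapped-by → yes.
Result: alpha, beta, delta, iota, kappa, theta, zeta.

alpha, beta, delta, iota, kappa, theta, zeta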